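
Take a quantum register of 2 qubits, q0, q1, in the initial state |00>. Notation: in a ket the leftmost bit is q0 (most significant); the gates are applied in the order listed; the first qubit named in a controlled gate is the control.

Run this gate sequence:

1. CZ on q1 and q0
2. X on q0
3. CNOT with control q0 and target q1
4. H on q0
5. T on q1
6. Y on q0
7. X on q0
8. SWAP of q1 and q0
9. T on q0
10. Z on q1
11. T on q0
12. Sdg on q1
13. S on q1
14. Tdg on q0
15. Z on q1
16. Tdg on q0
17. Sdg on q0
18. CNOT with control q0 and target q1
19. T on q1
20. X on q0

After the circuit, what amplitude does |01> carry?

The final state's coefficient on |01> equals sqrt(2)*I/2. Key observation: the block from step 9 through step 16 cancels to the identity and can be dropped.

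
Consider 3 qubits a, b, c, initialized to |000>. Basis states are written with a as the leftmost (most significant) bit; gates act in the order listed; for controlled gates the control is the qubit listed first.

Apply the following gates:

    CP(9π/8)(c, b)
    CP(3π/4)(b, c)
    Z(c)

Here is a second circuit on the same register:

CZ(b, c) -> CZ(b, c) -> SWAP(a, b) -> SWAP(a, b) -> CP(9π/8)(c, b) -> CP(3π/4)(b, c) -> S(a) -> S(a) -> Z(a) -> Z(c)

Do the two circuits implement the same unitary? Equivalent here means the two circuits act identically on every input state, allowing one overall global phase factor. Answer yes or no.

Yes: on every input state the two circuits agree up to one overall phase factor.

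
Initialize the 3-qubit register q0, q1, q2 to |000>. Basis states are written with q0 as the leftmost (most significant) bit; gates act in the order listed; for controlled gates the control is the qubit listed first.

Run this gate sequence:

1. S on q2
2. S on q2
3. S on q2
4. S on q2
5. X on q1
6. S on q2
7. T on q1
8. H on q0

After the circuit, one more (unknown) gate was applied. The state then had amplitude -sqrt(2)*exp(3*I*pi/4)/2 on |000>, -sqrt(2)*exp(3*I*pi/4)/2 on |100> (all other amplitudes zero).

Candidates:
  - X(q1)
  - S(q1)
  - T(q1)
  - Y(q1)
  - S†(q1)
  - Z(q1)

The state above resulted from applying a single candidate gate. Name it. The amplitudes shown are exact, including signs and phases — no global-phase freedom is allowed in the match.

It was Y(q1) that produced the state shown. Key observation: the block from step 1 through step 4 cancels to the identity and can be dropped.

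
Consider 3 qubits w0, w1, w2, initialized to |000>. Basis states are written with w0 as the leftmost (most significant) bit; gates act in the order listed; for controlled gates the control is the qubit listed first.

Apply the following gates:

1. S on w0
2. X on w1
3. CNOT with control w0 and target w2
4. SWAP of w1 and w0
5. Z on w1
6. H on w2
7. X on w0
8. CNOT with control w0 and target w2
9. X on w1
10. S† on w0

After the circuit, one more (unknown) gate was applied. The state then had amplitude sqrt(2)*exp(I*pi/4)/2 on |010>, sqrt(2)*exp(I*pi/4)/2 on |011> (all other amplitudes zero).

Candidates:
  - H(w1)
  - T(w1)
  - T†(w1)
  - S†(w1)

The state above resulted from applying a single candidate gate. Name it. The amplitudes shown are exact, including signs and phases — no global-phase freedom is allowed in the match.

The applied gate was T(w1).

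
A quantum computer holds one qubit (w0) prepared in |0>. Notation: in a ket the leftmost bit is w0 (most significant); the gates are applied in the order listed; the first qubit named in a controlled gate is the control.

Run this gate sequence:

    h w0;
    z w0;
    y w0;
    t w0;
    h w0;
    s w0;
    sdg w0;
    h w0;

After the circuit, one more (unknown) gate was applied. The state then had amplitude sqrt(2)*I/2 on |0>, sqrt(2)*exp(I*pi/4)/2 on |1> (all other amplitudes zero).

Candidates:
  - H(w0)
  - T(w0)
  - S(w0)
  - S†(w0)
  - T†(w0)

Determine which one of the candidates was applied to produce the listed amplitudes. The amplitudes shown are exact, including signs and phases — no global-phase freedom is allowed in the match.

The unique candidate consistent with the amplitudes is S†(w0). Key observation: gates 5-8 undo each other exactly, leaving only the rest of the circuit to track.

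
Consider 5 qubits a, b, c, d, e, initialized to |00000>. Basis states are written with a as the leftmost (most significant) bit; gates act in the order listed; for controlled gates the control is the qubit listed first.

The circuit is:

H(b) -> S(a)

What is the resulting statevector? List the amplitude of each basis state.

The final amplitudes are sqrt(2)/2 on |00000>, sqrt(2)/2 on |01000>, and 0 on every other basis state.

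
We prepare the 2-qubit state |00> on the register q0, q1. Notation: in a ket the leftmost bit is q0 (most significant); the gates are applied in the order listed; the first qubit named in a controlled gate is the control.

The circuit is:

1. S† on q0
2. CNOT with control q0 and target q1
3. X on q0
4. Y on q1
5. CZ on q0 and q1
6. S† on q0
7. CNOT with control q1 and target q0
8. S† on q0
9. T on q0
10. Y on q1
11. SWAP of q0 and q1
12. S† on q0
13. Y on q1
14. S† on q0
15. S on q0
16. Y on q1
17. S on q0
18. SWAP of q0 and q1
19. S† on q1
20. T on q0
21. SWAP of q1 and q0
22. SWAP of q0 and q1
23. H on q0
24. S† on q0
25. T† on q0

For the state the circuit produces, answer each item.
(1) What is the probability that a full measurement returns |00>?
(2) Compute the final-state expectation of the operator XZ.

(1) A full measurement returns |00> with probability 1/2. Key observation: the block from step 11 through step 18 cancels to the identity and can be dropped.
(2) The observable XZ averages to -sqrt(2)/2.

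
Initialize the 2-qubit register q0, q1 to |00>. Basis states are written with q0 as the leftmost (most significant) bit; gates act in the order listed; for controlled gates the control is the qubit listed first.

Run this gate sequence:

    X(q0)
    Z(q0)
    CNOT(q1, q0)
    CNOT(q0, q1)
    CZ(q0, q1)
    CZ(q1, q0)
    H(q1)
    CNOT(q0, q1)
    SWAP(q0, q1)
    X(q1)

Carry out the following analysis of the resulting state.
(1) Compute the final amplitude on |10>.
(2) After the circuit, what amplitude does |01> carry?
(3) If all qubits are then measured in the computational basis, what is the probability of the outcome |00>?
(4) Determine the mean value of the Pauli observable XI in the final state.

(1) The final state's coefficient on |10> equals -sqrt(2)/2.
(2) The final state's coefficient on |01> equals 0.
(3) The probability of measuring |00> is 1/2.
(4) The expectation value of XI is -1.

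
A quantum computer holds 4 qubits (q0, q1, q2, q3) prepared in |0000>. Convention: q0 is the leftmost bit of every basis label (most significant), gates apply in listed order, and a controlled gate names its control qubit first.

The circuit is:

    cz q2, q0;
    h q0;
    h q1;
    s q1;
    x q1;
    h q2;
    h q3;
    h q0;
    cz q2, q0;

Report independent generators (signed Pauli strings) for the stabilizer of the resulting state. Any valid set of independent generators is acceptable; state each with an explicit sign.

One valid set of independent stabilizer generators is -IYII, +IIXI, +IIIX, +ZIII (any independent generating set of the same group is equally correct).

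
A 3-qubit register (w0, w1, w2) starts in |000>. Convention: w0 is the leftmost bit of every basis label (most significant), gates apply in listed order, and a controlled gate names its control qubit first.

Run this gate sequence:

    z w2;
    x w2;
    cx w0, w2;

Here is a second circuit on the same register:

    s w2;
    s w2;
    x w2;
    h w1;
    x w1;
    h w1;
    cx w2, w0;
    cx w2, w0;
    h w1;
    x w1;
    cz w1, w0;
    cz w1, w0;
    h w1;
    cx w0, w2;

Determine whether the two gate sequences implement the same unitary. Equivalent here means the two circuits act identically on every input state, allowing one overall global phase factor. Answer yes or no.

Yes, they are equivalent — the unitaries differ by at most a global phase.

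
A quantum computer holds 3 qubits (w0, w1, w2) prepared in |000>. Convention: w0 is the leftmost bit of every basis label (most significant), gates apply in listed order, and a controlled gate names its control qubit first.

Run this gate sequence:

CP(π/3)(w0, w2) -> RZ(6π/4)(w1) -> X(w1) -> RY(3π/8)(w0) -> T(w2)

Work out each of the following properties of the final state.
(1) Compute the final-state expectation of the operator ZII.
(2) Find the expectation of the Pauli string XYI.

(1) The expectation value of ZII is sqrt(2 - sqrt(2))/2.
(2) The expectation value of XYI is 0.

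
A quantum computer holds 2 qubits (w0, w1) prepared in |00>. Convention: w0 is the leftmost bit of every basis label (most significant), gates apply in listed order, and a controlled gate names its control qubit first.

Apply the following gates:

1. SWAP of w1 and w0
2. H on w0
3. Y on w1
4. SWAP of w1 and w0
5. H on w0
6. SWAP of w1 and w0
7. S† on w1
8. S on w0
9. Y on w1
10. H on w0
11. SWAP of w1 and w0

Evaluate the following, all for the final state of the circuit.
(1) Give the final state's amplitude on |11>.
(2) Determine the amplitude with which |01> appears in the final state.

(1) |11> carries amplitude sqrt(2)*(-1 + I)/4 in the final state.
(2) The amplitude on |01> is sqrt(2)*(1 + I)/4.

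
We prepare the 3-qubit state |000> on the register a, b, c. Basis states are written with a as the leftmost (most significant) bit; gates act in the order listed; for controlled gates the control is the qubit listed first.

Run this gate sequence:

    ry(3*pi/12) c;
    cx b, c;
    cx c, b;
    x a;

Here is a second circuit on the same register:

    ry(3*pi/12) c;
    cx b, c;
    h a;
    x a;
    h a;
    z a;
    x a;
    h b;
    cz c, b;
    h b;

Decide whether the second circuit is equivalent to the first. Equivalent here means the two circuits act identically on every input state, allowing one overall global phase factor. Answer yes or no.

Yes: on every input state the two circuits agree up to one overall phase factor.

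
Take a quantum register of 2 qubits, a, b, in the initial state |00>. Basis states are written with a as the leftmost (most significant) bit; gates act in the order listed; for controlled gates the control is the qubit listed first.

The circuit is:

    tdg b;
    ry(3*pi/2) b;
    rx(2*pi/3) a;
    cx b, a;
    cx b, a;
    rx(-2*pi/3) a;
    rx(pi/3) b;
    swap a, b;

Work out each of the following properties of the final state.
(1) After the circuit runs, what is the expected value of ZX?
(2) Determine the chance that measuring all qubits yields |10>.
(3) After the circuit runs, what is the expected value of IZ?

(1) The observable ZX averages to 0. Key observation: gates 3-6 undo each other exactly, leaving only the rest of the circuit to track.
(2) The probability of measuring |10> is 1/2.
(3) The expectation value of IZ is 1.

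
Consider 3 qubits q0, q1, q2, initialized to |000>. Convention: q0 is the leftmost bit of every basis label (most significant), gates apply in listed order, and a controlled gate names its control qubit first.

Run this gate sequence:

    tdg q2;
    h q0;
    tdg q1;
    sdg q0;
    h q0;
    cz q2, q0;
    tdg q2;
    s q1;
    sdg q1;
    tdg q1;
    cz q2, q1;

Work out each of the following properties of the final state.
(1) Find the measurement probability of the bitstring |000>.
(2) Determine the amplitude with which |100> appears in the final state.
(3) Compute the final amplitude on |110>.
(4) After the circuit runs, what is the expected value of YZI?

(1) A full measurement returns |000> with probability 1/2.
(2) The final state's coefficient on |100> equals 1/2 + I/2.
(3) |110> carries amplitude 0 in the final state.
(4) The observable YZI averages to 1.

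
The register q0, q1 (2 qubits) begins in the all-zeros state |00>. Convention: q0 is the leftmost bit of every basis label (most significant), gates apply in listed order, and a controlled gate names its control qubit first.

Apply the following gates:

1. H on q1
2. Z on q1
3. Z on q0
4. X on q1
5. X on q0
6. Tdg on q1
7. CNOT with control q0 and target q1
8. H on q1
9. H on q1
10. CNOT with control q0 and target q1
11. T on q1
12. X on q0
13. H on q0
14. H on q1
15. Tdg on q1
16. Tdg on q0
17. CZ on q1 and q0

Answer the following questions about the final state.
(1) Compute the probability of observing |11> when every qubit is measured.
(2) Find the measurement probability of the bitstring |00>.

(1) A full measurement returns |11> with probability 1/2. Key observation: gates 5-12 undo each other exactly, leaving only the rest of the circuit to track.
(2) The probability of measuring |00> is 0.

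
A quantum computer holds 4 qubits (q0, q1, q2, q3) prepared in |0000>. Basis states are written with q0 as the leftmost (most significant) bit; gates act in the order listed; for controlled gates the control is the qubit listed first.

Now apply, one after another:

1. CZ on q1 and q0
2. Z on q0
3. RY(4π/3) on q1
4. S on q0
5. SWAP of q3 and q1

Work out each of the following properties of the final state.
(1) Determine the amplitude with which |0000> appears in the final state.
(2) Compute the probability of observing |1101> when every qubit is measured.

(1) The final state's coefficient on |0000> equals -1/2.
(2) Outcome |1101> occurs with probability 0.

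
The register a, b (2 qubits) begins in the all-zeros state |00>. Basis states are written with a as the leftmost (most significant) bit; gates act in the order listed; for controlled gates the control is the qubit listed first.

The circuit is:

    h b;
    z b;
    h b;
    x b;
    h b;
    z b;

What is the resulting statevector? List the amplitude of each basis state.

The resulting statevector has amplitude sqrt(2)/2 on |00>, -sqrt(2)/2 on |01>, 0 on |10>, 0 on |11>.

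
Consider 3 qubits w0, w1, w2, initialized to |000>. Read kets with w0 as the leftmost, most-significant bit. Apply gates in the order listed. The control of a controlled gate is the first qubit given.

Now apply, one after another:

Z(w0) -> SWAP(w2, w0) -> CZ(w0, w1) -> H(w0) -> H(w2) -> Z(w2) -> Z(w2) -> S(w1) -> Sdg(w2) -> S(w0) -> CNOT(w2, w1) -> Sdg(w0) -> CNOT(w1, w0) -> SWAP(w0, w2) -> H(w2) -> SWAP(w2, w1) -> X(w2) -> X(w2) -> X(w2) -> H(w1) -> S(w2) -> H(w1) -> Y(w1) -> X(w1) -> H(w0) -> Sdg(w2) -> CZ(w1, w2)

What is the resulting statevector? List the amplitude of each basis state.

The final amplitudes are 1/2 on |000>, I/2 on |001>, 0 on |010>, 0 on |011>, -1/2 on |100>, I/2 on |101>, 0 on |110>, 0 on |111>. Key observation: gates 17-18 undo each other exactly, leaving only the rest of the circuit to track.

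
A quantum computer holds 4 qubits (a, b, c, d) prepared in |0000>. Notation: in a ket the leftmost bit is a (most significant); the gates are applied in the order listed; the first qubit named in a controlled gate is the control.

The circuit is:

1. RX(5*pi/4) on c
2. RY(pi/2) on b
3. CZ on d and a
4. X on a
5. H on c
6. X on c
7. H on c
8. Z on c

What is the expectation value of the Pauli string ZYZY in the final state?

The expectation value of ZYZY is 0. Key observation: the block from step 5 through step 8 cancels to the identity and can be dropped.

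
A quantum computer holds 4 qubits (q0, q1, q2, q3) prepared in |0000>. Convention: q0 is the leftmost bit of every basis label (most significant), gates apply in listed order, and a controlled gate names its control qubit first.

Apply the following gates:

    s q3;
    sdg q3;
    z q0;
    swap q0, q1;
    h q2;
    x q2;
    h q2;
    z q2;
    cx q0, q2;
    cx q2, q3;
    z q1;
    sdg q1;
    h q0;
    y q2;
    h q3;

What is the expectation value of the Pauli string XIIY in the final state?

The expectation value of XIIY is 0. Key observation: steps 5-8 multiply out to the identity, so the circuit reduces to the remaining gates.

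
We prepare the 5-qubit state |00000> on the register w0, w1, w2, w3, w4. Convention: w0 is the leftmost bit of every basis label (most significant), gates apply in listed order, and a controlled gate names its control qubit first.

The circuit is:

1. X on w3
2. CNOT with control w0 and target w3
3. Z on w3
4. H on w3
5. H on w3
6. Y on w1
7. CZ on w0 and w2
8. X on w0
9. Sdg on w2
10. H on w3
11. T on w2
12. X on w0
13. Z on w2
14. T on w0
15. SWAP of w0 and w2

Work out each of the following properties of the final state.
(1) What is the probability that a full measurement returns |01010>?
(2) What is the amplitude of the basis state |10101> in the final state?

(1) Outcome |01010> occurs with probability 1/2. Key observation: steps 4-5 multiply out to the identity, so the circuit reduces to the remaining gates.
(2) The final state's coefficient on |10101> equals 0.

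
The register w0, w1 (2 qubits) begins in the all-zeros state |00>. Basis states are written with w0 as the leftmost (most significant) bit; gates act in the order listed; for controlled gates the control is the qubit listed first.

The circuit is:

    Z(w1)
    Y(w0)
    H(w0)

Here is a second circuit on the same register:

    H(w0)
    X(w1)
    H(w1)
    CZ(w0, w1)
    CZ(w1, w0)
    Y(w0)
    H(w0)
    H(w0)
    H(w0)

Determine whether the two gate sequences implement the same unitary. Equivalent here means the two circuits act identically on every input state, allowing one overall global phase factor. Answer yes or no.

No: there is an input state on which the two circuits produce genuinely different outputs (not merely differing by a phase).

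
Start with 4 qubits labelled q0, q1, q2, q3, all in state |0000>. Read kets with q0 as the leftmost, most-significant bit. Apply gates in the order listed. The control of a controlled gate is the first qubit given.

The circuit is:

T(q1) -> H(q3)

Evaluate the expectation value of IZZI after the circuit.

The observable IZZI averages to 1.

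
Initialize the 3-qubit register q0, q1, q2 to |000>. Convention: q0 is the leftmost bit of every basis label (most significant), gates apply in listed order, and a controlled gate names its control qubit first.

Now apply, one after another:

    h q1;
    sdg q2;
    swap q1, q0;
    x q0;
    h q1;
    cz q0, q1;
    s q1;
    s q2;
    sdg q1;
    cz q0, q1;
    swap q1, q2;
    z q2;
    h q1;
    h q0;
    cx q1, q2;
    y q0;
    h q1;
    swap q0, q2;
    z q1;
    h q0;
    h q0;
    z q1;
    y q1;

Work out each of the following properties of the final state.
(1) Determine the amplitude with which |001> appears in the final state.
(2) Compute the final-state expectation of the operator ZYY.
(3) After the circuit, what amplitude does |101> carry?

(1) The final state's coefficient on |001> equals sqrt(2)/2. Key observation: steps 19-22 multiply out to the identity, so the circuit reduces to the remaining gates.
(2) The observable ZYY averages to 0.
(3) The amplitude on |101> is -sqrt(2)/2.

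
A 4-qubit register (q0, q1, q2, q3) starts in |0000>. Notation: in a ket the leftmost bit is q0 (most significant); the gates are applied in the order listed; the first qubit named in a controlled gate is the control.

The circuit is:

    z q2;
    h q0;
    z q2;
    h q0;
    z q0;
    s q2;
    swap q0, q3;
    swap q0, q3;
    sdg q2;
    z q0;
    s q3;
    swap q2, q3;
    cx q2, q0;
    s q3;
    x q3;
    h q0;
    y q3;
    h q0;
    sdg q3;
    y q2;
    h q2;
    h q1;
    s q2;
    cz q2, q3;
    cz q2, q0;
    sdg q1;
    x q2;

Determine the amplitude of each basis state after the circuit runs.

The final amplitudes are -I/2 on |0000>, 1/2 on |0010>, -1/2 on |0100>, -I/2 on |0110>, and 0 on every other basis state. Key observation: the block from step 5 through step 10 cancels to the identity and can be dropped.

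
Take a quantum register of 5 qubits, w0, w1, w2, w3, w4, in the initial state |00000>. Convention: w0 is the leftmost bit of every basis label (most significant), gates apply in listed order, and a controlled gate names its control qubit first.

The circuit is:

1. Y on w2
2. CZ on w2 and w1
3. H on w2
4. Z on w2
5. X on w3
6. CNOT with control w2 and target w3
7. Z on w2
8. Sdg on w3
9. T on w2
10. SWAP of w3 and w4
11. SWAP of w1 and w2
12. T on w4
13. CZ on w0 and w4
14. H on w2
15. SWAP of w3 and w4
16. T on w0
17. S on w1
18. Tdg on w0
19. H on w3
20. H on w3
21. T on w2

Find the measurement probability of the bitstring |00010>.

Outcome |00010> occurs with probability 1/4. Key observation: steps 19-20 multiply out to the identity, so the circuit reduces to the remaining gates.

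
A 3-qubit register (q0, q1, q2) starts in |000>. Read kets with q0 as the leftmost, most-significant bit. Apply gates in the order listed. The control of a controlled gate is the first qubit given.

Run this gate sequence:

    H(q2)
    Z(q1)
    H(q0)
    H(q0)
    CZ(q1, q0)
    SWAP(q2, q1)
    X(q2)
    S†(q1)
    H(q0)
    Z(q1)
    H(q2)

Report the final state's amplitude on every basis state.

The resulting statevector has amplitude sqrt(2)/4 on |000>, -sqrt(2)/4 on |001>, sqrt(2)*I/4 on |010>, -sqrt(2)*I/4 on |011>, sqrt(2)/4 on |100>, -sqrt(2)/4 on |101>, sqrt(2)*I/4 on |110>, -sqrt(2)*I/4 on |111>.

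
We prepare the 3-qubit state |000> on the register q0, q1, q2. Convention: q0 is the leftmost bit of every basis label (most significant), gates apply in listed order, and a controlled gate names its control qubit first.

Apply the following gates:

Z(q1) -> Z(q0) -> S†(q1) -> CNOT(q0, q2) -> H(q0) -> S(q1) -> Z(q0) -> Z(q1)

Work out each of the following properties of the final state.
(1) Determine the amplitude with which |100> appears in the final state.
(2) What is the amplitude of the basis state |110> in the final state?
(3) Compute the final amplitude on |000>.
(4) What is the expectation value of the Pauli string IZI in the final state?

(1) The amplitude on |100> is -sqrt(2)/2.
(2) The amplitude on |110> is 0.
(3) |000> carries amplitude sqrt(2)/2 in the final state.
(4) In the final state, IZI has expectation 1.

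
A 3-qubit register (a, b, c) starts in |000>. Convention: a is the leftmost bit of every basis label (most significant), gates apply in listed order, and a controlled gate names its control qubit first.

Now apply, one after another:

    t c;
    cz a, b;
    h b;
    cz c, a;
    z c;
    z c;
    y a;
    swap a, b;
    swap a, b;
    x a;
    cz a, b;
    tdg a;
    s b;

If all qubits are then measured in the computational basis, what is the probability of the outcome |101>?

A full measurement returns |101> with probability 0. Key observation: gates 8-9 undo each other exactly, leaving only the rest of the circuit to track.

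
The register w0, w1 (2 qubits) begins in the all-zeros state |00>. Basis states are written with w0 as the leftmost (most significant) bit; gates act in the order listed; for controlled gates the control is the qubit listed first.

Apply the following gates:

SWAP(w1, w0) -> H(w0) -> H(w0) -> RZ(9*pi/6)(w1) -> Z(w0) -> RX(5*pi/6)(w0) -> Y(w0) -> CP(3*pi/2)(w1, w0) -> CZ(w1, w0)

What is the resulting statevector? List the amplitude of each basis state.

The final amplitudes are (sqrt(2) + sqrt(6))*exp(I*pi/4)/4 on |00>, 0 on |01>, (-sqrt(6) + sqrt(2))*exp(3*I*pi/4)/4 on |10>, 0 on |11>.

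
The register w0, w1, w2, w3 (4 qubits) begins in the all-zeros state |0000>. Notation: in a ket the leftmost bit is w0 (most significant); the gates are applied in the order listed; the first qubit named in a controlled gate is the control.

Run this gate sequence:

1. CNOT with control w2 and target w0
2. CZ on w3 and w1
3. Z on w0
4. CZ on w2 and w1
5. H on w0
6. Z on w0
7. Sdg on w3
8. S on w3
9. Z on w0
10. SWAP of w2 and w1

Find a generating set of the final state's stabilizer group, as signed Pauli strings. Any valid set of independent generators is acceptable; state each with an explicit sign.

One valid set of independent stabilizer generators is +XIII, +IZII, +IIZI, +IIIZ (any independent generating set of the same group is equally correct).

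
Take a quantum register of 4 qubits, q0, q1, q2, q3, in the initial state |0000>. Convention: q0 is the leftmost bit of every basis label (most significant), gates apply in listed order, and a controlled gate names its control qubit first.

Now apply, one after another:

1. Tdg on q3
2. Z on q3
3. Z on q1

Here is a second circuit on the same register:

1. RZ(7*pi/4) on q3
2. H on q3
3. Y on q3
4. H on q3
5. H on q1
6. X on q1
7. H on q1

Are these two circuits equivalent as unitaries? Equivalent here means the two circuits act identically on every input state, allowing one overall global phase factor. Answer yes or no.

No: there is an input state on which the two circuits produce genuinely different outputs (not merely differing by a phase).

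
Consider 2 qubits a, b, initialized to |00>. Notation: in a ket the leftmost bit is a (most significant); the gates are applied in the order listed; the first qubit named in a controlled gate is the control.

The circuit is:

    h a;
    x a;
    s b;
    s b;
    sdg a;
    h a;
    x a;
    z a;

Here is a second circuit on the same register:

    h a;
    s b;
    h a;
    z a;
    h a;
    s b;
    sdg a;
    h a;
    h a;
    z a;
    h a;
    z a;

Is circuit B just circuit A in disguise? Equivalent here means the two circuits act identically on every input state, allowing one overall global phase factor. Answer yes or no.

Yes: on every input state the two circuits agree up to one overall phase factor.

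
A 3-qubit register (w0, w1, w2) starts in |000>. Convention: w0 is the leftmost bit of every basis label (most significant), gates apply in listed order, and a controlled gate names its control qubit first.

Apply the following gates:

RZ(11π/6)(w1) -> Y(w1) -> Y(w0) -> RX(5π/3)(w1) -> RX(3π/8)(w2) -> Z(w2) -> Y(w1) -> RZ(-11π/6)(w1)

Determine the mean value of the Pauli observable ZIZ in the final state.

The observable ZIZ averages to -sqrt(2 - sqrt(2))/2.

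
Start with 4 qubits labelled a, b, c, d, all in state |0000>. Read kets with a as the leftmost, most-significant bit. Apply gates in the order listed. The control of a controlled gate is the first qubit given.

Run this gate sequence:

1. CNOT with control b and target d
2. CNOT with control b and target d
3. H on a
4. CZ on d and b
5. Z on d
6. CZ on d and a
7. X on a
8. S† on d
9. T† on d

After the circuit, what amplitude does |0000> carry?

The amplitude on |0000> is sqrt(2)/2.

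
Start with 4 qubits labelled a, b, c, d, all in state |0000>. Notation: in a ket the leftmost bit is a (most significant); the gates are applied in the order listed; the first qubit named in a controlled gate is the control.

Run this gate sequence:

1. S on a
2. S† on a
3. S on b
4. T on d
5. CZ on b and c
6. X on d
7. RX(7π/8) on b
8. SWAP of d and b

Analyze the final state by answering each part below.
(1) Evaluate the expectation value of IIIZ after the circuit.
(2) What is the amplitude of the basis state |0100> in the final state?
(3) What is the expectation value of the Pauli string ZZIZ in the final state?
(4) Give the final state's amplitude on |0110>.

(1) The observable IIIZ averages to -sqrt(sqrt(2) + 2)/2. Key observation: the block from step 1 through step 2 cancels to the identity and can be dropped.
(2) |0100> carries amplitude cos(7*pi/16) in the final state.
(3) The observable ZZIZ averages to sqrt(sqrt(2) + 2)/2.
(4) The final state's coefficient on |0110> equals 0.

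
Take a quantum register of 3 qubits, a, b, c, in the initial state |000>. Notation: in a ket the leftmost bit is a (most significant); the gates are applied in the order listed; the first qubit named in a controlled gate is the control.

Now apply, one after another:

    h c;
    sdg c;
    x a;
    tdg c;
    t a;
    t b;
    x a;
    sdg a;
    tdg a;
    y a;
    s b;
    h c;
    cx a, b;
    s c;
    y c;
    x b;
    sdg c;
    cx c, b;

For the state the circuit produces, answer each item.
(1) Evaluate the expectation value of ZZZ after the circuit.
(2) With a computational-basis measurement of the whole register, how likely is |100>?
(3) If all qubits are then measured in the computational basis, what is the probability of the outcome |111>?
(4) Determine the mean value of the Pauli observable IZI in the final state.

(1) The expectation value of ZZZ is -1.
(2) Outcome |100> occurs with probability sqrt(2)/4 + 1/2.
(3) A full measurement returns |111> with probability 1/2 - sqrt(2)/4.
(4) In the final state, IZI has expectation sqrt(2)/2.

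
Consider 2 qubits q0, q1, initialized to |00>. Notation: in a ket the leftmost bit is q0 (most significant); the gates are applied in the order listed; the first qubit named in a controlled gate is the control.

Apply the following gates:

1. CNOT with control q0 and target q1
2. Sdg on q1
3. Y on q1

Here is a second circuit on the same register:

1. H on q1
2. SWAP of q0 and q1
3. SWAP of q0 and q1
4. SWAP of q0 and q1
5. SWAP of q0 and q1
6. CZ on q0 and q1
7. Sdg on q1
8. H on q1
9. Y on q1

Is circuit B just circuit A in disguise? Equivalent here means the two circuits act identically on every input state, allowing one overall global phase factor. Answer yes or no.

No, they are not equivalent — no single phase factor reconciles the two unitaries.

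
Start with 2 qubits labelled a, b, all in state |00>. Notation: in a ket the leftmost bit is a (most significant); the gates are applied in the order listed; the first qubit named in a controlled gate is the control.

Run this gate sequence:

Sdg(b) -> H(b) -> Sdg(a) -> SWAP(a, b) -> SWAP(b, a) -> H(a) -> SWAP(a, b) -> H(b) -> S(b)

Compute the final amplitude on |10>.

The amplitude on |10> is sqrt(2)/2.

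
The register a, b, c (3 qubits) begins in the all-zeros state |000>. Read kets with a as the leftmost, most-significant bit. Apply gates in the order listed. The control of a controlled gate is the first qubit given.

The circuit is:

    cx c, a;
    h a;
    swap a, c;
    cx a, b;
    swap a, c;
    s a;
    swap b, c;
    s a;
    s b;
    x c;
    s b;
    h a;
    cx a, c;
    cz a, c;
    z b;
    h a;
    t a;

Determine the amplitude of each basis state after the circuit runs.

The final amplitudes are sqrt(2)/2 on |000>, -sqrt(2)*exp(I*pi/4)/2 on |100>, and 0 on every other basis state.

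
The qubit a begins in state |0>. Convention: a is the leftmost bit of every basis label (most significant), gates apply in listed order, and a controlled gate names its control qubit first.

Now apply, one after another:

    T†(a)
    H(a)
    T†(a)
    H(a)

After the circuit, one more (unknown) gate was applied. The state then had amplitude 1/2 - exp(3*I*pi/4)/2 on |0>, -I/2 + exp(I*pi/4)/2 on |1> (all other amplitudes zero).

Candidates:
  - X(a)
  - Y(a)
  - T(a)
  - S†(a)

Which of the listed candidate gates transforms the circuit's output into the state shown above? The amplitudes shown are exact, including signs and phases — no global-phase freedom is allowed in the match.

The unique candidate consistent with the amplitudes is S†(a).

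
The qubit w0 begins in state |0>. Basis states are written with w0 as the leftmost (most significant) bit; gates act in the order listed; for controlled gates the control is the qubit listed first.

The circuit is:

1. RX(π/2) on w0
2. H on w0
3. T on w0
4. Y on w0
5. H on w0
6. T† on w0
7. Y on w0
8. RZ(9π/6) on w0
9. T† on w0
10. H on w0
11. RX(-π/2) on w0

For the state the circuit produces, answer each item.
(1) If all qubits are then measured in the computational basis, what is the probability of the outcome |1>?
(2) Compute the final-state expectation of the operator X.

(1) A full measurement returns |1> with probability 1/2.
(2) The expectation value of X is -sqrt(2)/2.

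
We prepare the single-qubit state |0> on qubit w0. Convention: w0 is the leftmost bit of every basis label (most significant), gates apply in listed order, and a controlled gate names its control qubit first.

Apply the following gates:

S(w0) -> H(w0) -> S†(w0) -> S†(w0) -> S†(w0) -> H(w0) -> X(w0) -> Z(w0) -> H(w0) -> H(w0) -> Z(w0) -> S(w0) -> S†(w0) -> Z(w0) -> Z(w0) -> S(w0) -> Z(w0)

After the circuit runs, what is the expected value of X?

The observable X averages to 1. Key observation: the block from step 12 through step 13 cancels to the identity and can be dropped.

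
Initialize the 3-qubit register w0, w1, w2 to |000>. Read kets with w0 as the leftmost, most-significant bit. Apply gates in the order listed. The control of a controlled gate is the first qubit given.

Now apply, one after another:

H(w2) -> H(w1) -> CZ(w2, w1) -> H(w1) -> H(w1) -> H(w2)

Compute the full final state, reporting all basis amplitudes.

The resulting statevector has amplitude sqrt(2)/2 on |000>, sqrt(2)/2 on |011>, and 0 on every other basis state.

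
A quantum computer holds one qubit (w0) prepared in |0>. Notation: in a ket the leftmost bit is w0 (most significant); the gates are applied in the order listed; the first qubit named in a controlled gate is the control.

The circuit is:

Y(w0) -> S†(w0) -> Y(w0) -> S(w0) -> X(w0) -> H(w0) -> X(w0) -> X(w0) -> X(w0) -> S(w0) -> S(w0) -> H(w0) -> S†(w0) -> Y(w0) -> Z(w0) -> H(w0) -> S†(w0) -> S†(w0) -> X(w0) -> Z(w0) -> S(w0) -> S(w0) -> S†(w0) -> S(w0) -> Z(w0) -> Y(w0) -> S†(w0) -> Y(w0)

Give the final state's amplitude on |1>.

The amplitude on |1> is -sqrt(2)/2. Key observation: gates 22-23 undo each other exactly, leaving only the rest of the circuit to track.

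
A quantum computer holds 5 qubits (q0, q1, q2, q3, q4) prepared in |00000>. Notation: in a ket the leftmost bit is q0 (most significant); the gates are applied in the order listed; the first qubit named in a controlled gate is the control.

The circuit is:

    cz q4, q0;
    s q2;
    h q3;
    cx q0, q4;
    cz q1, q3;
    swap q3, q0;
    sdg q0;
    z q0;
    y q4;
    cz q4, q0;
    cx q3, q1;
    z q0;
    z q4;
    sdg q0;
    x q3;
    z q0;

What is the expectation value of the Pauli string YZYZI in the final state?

In the final state, YZYZI has expectation 0.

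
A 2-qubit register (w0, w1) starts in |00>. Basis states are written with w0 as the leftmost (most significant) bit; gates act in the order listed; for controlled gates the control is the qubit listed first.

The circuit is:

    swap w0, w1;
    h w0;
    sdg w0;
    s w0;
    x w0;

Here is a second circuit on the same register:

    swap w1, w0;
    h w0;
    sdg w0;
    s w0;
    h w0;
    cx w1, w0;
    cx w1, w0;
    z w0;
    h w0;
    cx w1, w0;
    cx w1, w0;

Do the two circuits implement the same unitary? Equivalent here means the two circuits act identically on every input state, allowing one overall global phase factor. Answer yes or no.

Yes: on every input state the two circuits agree up to one overall phase factor.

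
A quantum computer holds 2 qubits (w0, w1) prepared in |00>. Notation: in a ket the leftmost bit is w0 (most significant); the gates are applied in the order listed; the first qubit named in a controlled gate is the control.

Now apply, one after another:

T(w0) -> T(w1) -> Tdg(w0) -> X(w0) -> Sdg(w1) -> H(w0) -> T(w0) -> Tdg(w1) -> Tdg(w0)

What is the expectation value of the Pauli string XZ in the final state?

The observable XZ averages to -1.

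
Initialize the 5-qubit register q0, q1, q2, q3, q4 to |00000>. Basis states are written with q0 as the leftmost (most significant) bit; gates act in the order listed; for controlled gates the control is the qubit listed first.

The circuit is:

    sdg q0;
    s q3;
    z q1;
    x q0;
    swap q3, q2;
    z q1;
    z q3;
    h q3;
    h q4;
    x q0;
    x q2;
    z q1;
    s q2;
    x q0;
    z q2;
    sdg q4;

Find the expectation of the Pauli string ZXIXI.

The observable ZXIXI averages to 0.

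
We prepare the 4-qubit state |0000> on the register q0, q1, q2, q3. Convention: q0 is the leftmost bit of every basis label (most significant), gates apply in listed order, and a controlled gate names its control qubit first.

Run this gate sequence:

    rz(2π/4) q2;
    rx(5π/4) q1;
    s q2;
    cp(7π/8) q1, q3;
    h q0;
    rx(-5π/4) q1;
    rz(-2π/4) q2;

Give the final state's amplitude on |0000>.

|0000> carries amplitude sqrt(2)/2 in the final state.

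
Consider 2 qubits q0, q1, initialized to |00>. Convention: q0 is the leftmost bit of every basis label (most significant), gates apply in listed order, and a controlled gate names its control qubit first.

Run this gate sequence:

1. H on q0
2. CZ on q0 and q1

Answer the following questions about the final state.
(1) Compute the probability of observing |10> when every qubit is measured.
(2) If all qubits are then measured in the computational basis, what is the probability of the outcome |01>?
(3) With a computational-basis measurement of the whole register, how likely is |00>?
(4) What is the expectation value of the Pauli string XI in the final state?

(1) Outcome |10> occurs with probability 1/2.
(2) A full measurement returns |01> with probability 0.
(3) Outcome |00> occurs with probability 1/2.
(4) The expectation value of XI is 1.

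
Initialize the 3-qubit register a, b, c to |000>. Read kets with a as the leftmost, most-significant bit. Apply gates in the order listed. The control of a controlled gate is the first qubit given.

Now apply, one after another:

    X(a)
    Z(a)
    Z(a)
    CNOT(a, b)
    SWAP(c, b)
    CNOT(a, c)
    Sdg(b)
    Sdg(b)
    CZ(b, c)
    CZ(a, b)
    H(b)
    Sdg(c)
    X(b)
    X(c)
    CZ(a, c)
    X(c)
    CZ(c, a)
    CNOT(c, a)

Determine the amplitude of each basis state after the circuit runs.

The final amplitudes are -sqrt(2)/2 on |100>, -sqrt(2)/2 on |110>, and 0 on every other basis state.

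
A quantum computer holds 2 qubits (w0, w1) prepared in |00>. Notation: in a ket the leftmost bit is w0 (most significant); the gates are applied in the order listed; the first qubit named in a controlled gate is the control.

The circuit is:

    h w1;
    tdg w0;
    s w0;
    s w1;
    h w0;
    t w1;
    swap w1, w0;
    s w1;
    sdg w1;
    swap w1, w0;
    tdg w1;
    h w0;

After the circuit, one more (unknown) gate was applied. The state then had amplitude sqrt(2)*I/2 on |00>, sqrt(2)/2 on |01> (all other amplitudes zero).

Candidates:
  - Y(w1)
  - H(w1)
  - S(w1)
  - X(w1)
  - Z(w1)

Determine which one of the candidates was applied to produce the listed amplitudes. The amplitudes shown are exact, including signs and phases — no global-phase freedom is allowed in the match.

The unique candidate consistent with the amplitudes is X(w1). Key observation: the block from step 5 through step 12 cancels to the identity and can be dropped.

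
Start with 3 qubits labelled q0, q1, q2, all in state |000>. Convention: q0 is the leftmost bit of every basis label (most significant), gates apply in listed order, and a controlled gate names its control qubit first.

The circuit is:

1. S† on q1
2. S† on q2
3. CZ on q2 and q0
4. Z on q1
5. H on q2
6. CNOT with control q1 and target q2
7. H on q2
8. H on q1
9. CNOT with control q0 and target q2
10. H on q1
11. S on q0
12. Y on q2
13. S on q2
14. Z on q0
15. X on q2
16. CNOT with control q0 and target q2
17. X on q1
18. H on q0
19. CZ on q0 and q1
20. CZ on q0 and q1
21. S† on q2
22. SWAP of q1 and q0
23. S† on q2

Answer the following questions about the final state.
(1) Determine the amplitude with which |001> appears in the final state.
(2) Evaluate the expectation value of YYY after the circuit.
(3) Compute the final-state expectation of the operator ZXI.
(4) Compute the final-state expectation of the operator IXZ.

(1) |001> carries amplitude 0 in the final state.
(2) In the final state, YYY has expectation 0.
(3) The expectation value of ZXI is -1.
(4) In the final state, IXZ has expectation 1.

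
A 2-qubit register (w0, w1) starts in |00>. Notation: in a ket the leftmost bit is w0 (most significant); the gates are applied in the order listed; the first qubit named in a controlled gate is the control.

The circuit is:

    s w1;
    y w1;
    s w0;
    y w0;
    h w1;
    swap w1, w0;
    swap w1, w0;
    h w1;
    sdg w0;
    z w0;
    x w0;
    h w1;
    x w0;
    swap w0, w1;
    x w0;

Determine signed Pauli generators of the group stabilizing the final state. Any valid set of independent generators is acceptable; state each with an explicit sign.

The stabilizer group can be generated by -XI, -IZ, among other valid generating sets. Key observation: gates 5-8 undo each other exactly, leaving only the rest of the circuit to track.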